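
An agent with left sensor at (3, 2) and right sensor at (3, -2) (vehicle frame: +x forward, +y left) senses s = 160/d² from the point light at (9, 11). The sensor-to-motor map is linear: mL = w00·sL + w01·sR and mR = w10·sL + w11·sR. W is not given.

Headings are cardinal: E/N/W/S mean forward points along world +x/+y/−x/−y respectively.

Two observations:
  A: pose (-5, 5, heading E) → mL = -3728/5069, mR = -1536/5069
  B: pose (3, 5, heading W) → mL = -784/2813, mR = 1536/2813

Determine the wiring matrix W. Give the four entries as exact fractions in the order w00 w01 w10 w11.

-1 1/2 -1 1

obs A: pose=(-5,5,E) → sL=160/137, sR=32/37, mL=-3728/5069, mR=-1536/5069
obs B: pose=(3,5,W) → sL=32/29, sR=160/97, mL=-784/2813, mR=1536/2813
sensor matrix S = [[160/137, 32/37], [32/29, 160/97]]; det S = 13860864/14259097
solve [mL_A; mL_B] = S·[w00; w01] and [mR_A; mR_B] = S·[w10; w11]:
  w00 = -1, w01 = 1/2, w10 = -1, w11 = 1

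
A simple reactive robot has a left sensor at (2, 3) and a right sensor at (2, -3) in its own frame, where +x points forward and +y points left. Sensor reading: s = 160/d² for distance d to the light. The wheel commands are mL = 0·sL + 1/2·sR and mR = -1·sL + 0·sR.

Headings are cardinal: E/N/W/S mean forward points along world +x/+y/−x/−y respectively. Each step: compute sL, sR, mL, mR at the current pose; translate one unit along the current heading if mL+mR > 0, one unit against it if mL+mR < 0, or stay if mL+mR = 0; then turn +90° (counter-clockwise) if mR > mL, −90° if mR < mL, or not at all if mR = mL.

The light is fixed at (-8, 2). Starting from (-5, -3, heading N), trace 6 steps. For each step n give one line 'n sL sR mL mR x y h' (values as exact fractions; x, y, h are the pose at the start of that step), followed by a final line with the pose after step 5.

n=0: pose=(-5,-3,N); sL=160/9, sR=32/9; mL=16/9, mR=-160/9; mL+mR=-16 → advance -1; mR−mL=-176/9 → turn -1·90°
n=1: pose=(-5,-4,E); sL=80/17, sR=80/53; mL=40/53, mR=-80/17; mL+mR=-3560/901 → advance -1; mR−mL=-4920/901 → turn -1·90°
n=2: pose=(-6,-4,S); sL=160/89, sR=32/13; mL=16/13, mR=-160/89; mL+mR=-656/1157 → advance -1; mR−mL=-3504/1157 → turn -1·90°
n=3: pose=(-6,-3,W); sL=5/2, sR=40; mL=20, mR=-5/2; mL+mR=35/2 → advance +1; mR−mL=-45/2 → turn -1·90°
n=4: pose=(-7,-3,N); sL=160/13, sR=32/5; mL=16/5, mR=-160/13; mL+mR=-592/65 → advance -1; mR−mL=-1008/65 → turn -1·90°
n=5: pose=(-7,-4,E); sL=80/9, sR=16/9; mL=8/9, mR=-80/9; mL+mR=-8 → advance -1; mR−mL=-88/9 → turn -1·90°

0 160/9 32/9 16/9 -160/9 -5 -3 N
1 80/17 80/53 40/53 -80/17 -5 -4 E
2 160/89 32/13 16/13 -160/89 -6 -4 S
3 5/2 40 20 -5/2 -6 -3 W
4 160/13 32/5 16/5 -160/13 -7 -3 N
5 80/9 16/9 8/9 -80/9 -7 -4 E
final -8 -4 S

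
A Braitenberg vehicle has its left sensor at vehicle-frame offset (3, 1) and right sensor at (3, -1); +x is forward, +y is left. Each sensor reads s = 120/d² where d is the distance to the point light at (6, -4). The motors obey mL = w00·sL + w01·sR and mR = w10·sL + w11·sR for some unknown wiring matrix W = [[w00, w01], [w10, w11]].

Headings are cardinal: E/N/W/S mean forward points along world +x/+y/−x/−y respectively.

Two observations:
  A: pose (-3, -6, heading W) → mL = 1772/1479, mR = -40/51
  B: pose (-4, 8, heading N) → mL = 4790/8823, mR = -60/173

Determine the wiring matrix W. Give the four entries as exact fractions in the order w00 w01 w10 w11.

obs A: pose=(-3,-6,W) → sL=40/51, sR=24/29, mL=1772/1479, mR=-40/51
obs B: pose=(-4,8,N) → sL=60/173, sR=20/51, mL=4790/8823, mR=-60/173
sensor matrix S = [[40/51, 24/29], [60/173, 20/51]]; det S = 268160/13049217
solve [mL_A; mL_B] = S·[w00; w01] and [mR_A; mR_B] = S·[w10; w11]:
  w00 = 1, w01 = 1/2, w10 = -1, w11 = 0

1 1/2 -1 0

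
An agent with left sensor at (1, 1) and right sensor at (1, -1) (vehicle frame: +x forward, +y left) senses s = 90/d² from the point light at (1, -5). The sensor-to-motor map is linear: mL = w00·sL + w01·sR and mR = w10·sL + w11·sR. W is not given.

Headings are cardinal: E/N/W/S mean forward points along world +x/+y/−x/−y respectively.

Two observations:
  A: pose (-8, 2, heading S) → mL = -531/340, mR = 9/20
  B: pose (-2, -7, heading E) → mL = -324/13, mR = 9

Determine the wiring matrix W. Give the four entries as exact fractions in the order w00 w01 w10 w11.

obs A: pose=(-8,2,S) → sL=9/10, sR=45/68, mL=-531/340, mR=9/20
obs B: pose=(-2,-7,E) → sL=18, sR=90/13, mL=-324/13, mR=9
sensor matrix S = [[9/10, 45/68], [18, 90/13]]; det S = -2511/442
solve [mL_A; mL_B] = S·[w00; w01] and [mR_A; mR_B] = S·[w10; w11]:
  w00 = -1, w01 = -1, w10 = 1/2, w11 = 0

-1 -1 1/2 0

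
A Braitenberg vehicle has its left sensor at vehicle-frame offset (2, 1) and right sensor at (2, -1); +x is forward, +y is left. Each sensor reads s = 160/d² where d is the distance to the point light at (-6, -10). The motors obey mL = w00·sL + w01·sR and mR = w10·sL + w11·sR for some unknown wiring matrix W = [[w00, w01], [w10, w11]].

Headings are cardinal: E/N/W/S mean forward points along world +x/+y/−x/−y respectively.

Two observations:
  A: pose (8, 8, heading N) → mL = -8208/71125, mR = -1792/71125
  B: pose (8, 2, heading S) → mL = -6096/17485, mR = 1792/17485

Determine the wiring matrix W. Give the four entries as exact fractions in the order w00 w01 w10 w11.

1/2 -1 -1 1

obs A: pose=(8,8,N) → sL=160/569, sR=32/125, mL=-8208/71125, mR=-1792/71125
obs B: pose=(8,2,S) → sL=32/65, sR=160/269, mL=-6096/17485, mR=1792/17485
sensor matrix S = [[160/569, 32/125], [32/65, 160/269]]; det S = 51265536/1243620625
solve [mL_A; mL_B] = S·[w00; w01] and [mR_A; mR_B] = S·[w10; w11]:
  w00 = 1/2, w01 = -1, w10 = -1, w11 = 1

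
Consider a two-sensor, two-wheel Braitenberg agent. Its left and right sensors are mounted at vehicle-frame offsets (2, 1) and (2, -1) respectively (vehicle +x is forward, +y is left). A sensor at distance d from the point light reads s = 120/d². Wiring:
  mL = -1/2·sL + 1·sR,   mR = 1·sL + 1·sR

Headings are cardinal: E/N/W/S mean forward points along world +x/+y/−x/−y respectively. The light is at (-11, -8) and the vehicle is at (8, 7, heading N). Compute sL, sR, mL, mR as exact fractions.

120/613 120/689 32220/422357 156240/422357

left sensor world pos  = (7, 9); dL² = 613
right sensor world pos = (9, 9); dR² = 689
sL = 120/613 = 120/613
sR = 120/689 = 120/689
mL = -1/2·sL + 1·sR = 32220/422357
mR = 1·sL + 1·sR = 156240/422357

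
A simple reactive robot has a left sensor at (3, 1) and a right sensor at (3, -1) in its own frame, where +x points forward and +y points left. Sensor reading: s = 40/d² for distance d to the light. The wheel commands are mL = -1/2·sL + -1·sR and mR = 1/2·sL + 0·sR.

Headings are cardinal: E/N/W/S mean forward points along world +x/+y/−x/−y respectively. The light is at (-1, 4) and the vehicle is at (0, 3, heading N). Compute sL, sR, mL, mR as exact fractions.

10 5 -10 5

left sensor world pos  = (-1, 6); dL² = 4
right sensor world pos = (1, 6); dR² = 8
sL = 40/4 = 10
sR = 40/8 = 5
mL = -1/2·sL + -1·sR = -10
mR = 1/2·sL + 0·sR = 5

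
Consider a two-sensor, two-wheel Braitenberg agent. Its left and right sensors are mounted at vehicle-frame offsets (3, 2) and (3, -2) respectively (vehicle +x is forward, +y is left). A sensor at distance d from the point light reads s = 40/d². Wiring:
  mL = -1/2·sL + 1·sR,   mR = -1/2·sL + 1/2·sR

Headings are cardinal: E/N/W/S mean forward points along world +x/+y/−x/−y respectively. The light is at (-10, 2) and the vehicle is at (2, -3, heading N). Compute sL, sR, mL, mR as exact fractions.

left sensor world pos  = (0, 0); dL² = 104
right sensor world pos = (4, 0); dR² = 200
sL = 40/104 = 5/13
sR = 40/200 = 1/5
mL = -1/2·sL + 1·sR = 1/130
mR = -1/2·sL + 1/2·sR = -6/65

5/13 1/5 1/130 -6/65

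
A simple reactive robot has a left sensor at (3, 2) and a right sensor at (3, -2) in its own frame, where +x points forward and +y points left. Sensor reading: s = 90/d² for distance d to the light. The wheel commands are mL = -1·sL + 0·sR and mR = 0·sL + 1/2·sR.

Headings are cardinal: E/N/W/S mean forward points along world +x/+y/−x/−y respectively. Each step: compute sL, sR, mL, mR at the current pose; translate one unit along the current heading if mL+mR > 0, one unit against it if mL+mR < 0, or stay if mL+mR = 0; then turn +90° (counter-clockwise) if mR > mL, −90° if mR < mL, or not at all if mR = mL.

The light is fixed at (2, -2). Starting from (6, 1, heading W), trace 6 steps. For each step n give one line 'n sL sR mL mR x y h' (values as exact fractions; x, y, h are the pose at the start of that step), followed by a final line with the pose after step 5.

n=0: pose=(6,1,W); sL=45, sR=45/13; mL=-45, mR=45/26; mL+mR=-1125/26 → advance -1; mR−mL=1215/26 → turn +1·90°
n=1: pose=(7,1,S); sL=90/49, sR=10; mL=-90/49, mR=5; mL+mR=155/49 → advance +1; mR−mL=335/49 → turn +1·90°
n=2: pose=(7,0,E); sL=9/8, sR=45/32; mL=-9/8, mR=45/64; mL+mR=-27/64 → advance -1; mR−mL=117/64 → turn +1·90°
n=3: pose=(6,0,N); sL=90/29, sR=90/61; mL=-90/29, mR=45/61; mL+mR=-4185/1769 → advance -1; mR−mL=6795/1769 → turn +1·90°
n=4: pose=(6,-1,W); sL=45, sR=9; mL=-45, mR=9/2; mL+mR=-81/2 → advance -1; mR−mL=99/2 → turn +1·90°
n=5: pose=(7,-1,S); sL=90/53, sR=90/13; mL=-90/53, mR=45/13; mL+mR=1215/689 → advance +1; mR−mL=3555/689 → turn +1·90°

0 45 45/13 -45 45/26 6 1 W
1 90/49 10 -90/49 5 7 1 S
2 9/8 45/32 -9/8 45/64 7 0 E
3 90/29 90/61 -90/29 45/61 6 0 N
4 45 9 -45 9/2 6 -1 W
5 90/53 90/13 -90/53 45/13 7 -1 S
final 7 -2 E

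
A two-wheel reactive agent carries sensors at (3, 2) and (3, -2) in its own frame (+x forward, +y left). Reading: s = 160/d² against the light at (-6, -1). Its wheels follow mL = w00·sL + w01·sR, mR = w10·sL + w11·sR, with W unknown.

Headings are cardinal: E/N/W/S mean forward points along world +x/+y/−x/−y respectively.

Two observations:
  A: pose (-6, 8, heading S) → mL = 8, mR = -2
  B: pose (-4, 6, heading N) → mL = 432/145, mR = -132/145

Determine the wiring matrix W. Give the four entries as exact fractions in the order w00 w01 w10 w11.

1 1 -1 1/2

obs A: pose=(-6,8,S) → sL=4, sR=4, mL=8, mR=-2
obs B: pose=(-4,6,N) → sL=8/5, sR=40/29, mL=432/145, mR=-132/145
sensor matrix S = [[4, 4], [8/5, 40/29]]; det S = -128/145
solve [mL_A; mL_B] = S·[w00; w01] and [mR_A; mR_B] = S·[w10; w11]:
  w00 = 1, w01 = 1, w10 = -1, w11 = 1/2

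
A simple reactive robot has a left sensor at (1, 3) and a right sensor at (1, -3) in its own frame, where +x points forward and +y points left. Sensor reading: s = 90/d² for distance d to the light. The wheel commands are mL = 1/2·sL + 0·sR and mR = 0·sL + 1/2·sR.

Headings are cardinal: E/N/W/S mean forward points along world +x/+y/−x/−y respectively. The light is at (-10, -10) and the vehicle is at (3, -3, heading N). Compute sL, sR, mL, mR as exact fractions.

left sensor world pos  = (0, -2); dL² = 164
right sensor world pos = (6, -2); dR² = 320
sL = 90/164 = 45/82
sR = 90/320 = 9/32
mL = 1/2·sL + 0·sR = 45/164
mR = 0·sL + 1/2·sR = 9/64

45/82 9/32 45/164 9/64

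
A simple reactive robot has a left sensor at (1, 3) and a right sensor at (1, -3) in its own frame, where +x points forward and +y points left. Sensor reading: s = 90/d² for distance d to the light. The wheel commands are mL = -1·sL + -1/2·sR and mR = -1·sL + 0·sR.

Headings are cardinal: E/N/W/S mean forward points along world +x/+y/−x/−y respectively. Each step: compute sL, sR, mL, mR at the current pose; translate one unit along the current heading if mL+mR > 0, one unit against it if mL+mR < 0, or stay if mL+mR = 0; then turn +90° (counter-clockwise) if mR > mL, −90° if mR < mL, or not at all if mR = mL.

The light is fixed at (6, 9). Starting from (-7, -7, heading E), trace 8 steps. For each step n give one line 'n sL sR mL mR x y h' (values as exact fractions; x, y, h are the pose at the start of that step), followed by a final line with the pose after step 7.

0 90/313 18/101 -11907/31613 -90/313 -7 -7 E
1 45/257 45/173 -27135/88922 -45/257 -8 -7 N
2 18/125 90/421 -13203/52625 -18/125 -8 -8 W
3 45/212 9/58 -891/3074 -45/212 -7 -8 S
4 90/313 18/101 -11907/31613 -90/313 -7 -7 E
5 45/257 45/173 -27135/88922 -45/257 -8 -7 N
6 18/125 90/421 -13203/52625 -18/125 -8 -8 W
7 45/212 9/58 -891/3074 -45/212 -7 -8 S
final -7 -7 E

n=0: pose=(-7,-7,E); sL=90/313, sR=18/101; mL=-11907/31613, mR=-90/313; mL+mR=-20997/31613 → advance -1; mR−mL=9/101 → turn +1·90°
n=1: pose=(-8,-7,N); sL=45/257, sR=45/173; mL=-27135/88922, mR=-45/257; mL+mR=-42705/88922 → advance -1; mR−mL=45/346 → turn +1·90°
n=2: pose=(-8,-8,W); sL=18/125, sR=90/421; mL=-13203/52625, mR=-18/125; mL+mR=-20781/52625 → advance -1; mR−mL=45/421 → turn +1·90°
n=3: pose=(-7,-8,S); sL=45/212, sR=9/58; mL=-891/3074, mR=-45/212; mL+mR=-3087/6148 → advance -1; mR−mL=9/116 → turn +1·90°
n=4: pose=(-7,-7,E); sL=90/313, sR=18/101; mL=-11907/31613, mR=-90/313; mL+mR=-20997/31613 → advance -1; mR−mL=9/101 → turn +1·90°
n=5: pose=(-8,-7,N); sL=45/257, sR=45/173; mL=-27135/88922, mR=-45/257; mL+mR=-42705/88922 → advance -1; mR−mL=45/346 → turn +1·90°
n=6: pose=(-8,-8,W); sL=18/125, sR=90/421; mL=-13203/52625, mR=-18/125; mL+mR=-20781/52625 → advance -1; mR−mL=45/421 → turn +1·90°
n=7: pose=(-7,-8,S); sL=45/212, sR=9/58; mL=-891/3074, mR=-45/212; mL+mR=-3087/6148 → advance -1; mR−mL=9/116 → turn +1·90°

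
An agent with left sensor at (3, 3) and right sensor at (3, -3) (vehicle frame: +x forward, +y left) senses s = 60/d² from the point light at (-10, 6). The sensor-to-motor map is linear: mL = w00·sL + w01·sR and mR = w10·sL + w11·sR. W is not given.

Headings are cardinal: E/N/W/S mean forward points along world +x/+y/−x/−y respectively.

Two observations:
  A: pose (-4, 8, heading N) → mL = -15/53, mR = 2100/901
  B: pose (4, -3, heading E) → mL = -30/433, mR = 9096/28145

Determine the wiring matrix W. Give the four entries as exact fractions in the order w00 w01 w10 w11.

0 -1/2 1 1

obs A: pose=(-4,8,N) → sL=30/17, sR=30/53, mL=-15/53, mR=2100/901
obs B: pose=(4,-3,E) → sL=12/65, sR=60/433, mL=-30/433, mR=9096/28145
sensor matrix S = [[30/17, 30/53], [12/65, 60/433]]; det S = 710208/5071729
solve [mL_A; mL_B] = S·[w00; w01] and [mR_A; mR_B] = S·[w10; w11]:
  w00 = 0, w01 = -1/2, w10 = 1, w11 = 1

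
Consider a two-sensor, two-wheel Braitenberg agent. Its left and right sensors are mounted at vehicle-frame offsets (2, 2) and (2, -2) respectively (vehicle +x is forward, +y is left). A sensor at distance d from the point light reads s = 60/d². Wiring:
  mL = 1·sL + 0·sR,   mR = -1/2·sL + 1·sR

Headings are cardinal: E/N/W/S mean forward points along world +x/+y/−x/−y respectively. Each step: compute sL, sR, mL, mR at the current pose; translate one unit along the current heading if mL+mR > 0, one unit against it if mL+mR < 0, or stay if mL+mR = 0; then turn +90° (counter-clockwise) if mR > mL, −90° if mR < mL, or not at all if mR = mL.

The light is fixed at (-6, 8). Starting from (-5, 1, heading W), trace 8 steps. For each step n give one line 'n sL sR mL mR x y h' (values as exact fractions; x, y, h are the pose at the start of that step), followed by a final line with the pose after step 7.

n=0: pose=(-5,1,W); sL=30/41, sR=30/13; mL=30/41, mR=1035/533; mL+mR=1425/533 → advance +1; mR−mL=645/533 → turn +1·90°
n=1: pose=(-6,1,S); sL=12/17, sR=12/17; mL=12/17, mR=6/17; mL+mR=18/17 → advance +1; mR−mL=-6/17 → turn -1·90°
n=2: pose=(-6,0,W); sL=15/26, sR=3/2; mL=15/26, mR=63/52; mL+mR=93/52 → advance +1; mR−mL=33/52 → turn +1·90°
n=3: pose=(-7,0,S); sL=60/101, sR=60/109; mL=60/101, mR=2790/11009; mL+mR=9330/11009 → advance +1; mR−mL=-3750/11009 → turn -1·90°
n=4: pose=(-7,-1,W); sL=6/13, sR=30/29; mL=6/13, mR=303/377; mL+mR=477/377 → advance +1; mR−mL=129/377 → turn +1·90°
n=5: pose=(-8,-1,S); sL=60/121, sR=60/137; mL=60/121, mR=3150/16577; mL+mR=11370/16577 → advance +1; mR−mL=-5070/16577 → turn -1·90°
n=6: pose=(-8,-2,W); sL=3/8, sR=3/4; mL=3/8, mR=9/16; mL+mR=15/16 → advance +1; mR−mL=3/16 → turn +1·90°
n=7: pose=(-9,-2,S); sL=12/29, sR=60/169; mL=12/29, mR=726/4901; mL+mR=2754/4901 → advance +1; mR−mL=-1302/4901 → turn -1·90°

0 30/41 30/13 30/41 1035/533 -5 1 W
1 12/17 12/17 12/17 6/17 -6 1 S
2 15/26 3/2 15/26 63/52 -6 0 W
3 60/101 60/109 60/101 2790/11009 -7 0 S
4 6/13 30/29 6/13 303/377 -7 -1 W
5 60/121 60/137 60/121 3150/16577 -8 -1 S
6 3/8 3/4 3/8 9/16 -8 -2 W
7 12/29 60/169 12/29 726/4901 -9 -2 S
final -9 -3 W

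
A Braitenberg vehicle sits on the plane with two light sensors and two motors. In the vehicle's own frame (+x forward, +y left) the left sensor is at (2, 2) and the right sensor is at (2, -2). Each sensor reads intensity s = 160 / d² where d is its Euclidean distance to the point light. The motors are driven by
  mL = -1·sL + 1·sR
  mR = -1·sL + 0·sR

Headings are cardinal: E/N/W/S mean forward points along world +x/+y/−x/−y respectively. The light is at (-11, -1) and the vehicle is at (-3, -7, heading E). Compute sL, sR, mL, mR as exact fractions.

left sensor world pos  = (-1, -5); dL² = 116
right sensor world pos = (-1, -9); dR² = 164
sL = 160/116 = 40/29
sR = 160/164 = 40/41
mL = -1·sL + 1·sR = -480/1189
mR = -1·sL + 0·sR = -40/29

40/29 40/41 -480/1189 -40/29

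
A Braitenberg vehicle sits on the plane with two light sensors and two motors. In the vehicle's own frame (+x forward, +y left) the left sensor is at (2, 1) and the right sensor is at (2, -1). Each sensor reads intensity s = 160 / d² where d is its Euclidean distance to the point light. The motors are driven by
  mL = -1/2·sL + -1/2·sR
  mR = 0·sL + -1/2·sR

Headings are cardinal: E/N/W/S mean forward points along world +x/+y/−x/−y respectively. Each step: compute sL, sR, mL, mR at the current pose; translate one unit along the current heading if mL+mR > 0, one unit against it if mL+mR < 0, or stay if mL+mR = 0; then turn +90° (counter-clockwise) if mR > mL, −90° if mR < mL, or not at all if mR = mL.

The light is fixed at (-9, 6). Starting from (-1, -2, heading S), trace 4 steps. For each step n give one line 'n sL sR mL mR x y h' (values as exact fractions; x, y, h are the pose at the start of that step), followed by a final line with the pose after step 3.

n=0: pose=(-1,-2,S); sL=160/181, sR=160/149; mL=-26400/26969, mR=-80/149; mL+mR=-40880/26969 → advance -1; mR−mL=80/181 → turn +1·90°
n=1: pose=(-1,-1,E); sL=20/17, sR=40/41; mL=-750/697, mR=-20/41; mL+mR=-1090/697 → advance -1; mR−mL=10/17 → turn +1·90°
n=2: pose=(-2,-1,N); sL=160/61, sR=160/89; mL=-12000/5429, mR=-80/89; mL+mR=-16880/5429 → advance -1; mR−mL=80/61 → turn +1·90°
n=3: pose=(-2,-2,W); sL=80/53, sR=80/37; mL=-3600/1961, mR=-40/37; mL+mR=-5720/1961 → advance -1; mR−mL=40/53 → turn +1·90°

0 160/181 160/149 -26400/26969 -80/149 -1 -2 S
1 20/17 40/41 -750/697 -20/41 -1 -1 E
2 160/61 160/89 -12000/5429 -80/89 -2 -1 N
3 80/53 80/37 -3600/1961 -40/37 -2 -2 W
final -1 -2 S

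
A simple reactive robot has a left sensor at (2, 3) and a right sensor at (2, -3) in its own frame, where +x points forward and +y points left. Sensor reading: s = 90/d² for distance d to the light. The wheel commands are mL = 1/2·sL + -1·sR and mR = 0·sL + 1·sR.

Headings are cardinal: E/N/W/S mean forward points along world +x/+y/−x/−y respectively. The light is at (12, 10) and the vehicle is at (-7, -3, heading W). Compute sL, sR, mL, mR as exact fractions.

left sensor world pos  = (-9, -6); dL² = 697
right sensor world pos = (-9, 0); dR² = 541
sL = 90/697 = 90/697
sR = 90/541 = 90/541
mL = 1/2·sL + -1·sR = -38385/377077
mR = 0·sL + 1·sR = 90/541

90/697 90/541 -38385/377077 90/541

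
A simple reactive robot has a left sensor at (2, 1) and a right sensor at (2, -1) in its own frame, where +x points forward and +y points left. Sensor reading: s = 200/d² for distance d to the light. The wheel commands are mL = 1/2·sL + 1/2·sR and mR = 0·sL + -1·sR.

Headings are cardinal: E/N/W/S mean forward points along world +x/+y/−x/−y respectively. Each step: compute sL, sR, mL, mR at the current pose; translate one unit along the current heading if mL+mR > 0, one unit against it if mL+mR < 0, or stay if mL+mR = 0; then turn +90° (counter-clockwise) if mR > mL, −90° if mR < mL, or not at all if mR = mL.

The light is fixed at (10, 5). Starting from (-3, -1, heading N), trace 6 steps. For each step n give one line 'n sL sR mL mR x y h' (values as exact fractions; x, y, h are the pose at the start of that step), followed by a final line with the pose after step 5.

n=0: pose=(-3,-1,N); sL=50/53, sR=5/4; mL=465/424, mR=-5/4; mL+mR=-65/424 → advance -1; mR−mL=-995/424 → turn -1·90°
n=1: pose=(-3,-2,E); sL=200/157, sR=40/37; mL=6840/5809, mR=-40/37; mL+mR=560/5809 → advance +1; mR−mL=-13120/5809 → turn -1·90°
n=2: pose=(-2,-2,S); sL=100/101, sR=4/5; mL=452/505, mR=-4/5; mL+mR=48/505 → advance +1; mR−mL=-856/505 → turn -1·90°
n=3: pose=(-2,-3,W); sL=200/277, sR=40/49; mL=10440/13573, mR=-40/49; mL+mR=-640/13573 → advance -1; mR−mL=-21520/13573 → turn -1·90°
n=4: pose=(-1,-3,N); sL=10/9, sR=25/17; mL=395/306, mR=-25/17; mL+mR=-55/306 → advance -1; mR−mL=-845/306 → turn -1·90°
n=5: pose=(-1,-4,E); sL=40/29, sR=200/181; mL=6520/5249, mR=-200/181; mL+mR=720/5249 → advance +1; mR−mL=-12320/5249 → turn -1·90°

0 50/53 5/4 465/424 -5/4 -3 -1 N
1 200/157 40/37 6840/5809 -40/37 -3 -2 E
2 100/101 4/5 452/505 -4/5 -2 -2 S
3 200/277 40/49 10440/13573 -40/49 -2 -3 W
4 10/9 25/17 395/306 -25/17 -1 -3 N
5 40/29 200/181 6520/5249 -200/181 -1 -4 E
final 0 -4 S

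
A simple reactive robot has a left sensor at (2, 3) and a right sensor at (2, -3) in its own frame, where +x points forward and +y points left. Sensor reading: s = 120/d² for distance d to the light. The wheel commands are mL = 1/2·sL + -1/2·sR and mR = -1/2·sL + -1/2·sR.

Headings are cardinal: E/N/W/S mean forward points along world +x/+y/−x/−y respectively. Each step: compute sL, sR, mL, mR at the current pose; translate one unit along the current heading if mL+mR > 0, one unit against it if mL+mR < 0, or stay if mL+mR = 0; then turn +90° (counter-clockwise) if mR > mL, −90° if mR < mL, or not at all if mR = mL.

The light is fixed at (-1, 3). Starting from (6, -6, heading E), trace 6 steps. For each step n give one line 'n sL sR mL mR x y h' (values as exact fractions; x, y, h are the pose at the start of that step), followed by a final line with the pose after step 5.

0 40/39 8/15 16/65 -152/195 6 -6 E
1 60/101 12/13 -216/1313 -996/1313 5 -6 S
2 120/137 120/41 -5760/5617 -10680/5617 5 -5 W
3 30/13 15/17 315/442 -705/442 6 -5 N
4 40/39 8/15 16/65 -152/195 6 -6 E
5 60/101 12/13 -216/1313 -996/1313 5 -6 S
final 5 -5 W

n=0: pose=(6,-6,E); sL=40/39, sR=8/15; mL=16/65, mR=-152/195; mL+mR=-8/15 → advance -1; mR−mL=-40/39 → turn -1·90°
n=1: pose=(5,-6,S); sL=60/101, sR=12/13; mL=-216/1313, mR=-996/1313; mL+mR=-12/13 → advance -1; mR−mL=-60/101 → turn -1·90°
n=2: pose=(5,-5,W); sL=120/137, sR=120/41; mL=-5760/5617, mR=-10680/5617; mL+mR=-120/41 → advance -1; mR−mL=-120/137 → turn -1·90°
n=3: pose=(6,-5,N); sL=30/13, sR=15/17; mL=315/442, mR=-705/442; mL+mR=-15/17 → advance -1; mR−mL=-30/13 → turn -1·90°
n=4: pose=(6,-6,E); sL=40/39, sR=8/15; mL=16/65, mR=-152/195; mL+mR=-8/15 → advance -1; mR−mL=-40/39 → turn -1·90°
n=5: pose=(5,-6,S); sL=60/101, sR=12/13; mL=-216/1313, mR=-996/1313; mL+mR=-12/13 → advance -1; mR−mL=-60/101 → turn -1·90°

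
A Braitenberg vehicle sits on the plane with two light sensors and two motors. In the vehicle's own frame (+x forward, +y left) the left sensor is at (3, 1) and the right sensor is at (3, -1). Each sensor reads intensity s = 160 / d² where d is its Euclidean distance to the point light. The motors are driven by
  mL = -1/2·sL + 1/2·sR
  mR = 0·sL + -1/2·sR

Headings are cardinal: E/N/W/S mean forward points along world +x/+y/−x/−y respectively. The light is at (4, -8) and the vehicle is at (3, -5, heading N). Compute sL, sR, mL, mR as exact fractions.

4 40/9 2/9 -20/9

left sensor world pos  = (2, -2); dL² = 40
right sensor world pos = (4, -2); dR² = 36
sL = 160/40 = 4
sR = 160/36 = 40/9
mL = -1/2·sL + 1/2·sR = 2/9
mR = 0·sL + -1/2·sR = -20/9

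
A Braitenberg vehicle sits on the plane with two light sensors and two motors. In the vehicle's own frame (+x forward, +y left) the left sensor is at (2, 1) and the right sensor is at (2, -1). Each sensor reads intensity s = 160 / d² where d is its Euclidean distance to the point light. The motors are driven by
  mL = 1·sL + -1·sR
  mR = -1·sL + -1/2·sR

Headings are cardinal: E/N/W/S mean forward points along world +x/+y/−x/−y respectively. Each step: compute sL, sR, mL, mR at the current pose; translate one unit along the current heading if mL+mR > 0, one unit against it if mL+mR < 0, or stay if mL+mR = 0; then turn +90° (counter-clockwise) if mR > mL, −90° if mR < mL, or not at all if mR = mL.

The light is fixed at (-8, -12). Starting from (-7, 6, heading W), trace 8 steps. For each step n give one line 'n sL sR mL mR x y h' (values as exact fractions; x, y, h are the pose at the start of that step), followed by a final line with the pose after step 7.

0 16/29 80/181 576/5249 -4056/5249 -7 6 W
1 160/401 160/409 1280/164009 -97520/164009 -6 6 N
2 8/17 10/17 -2/17 -13/17 -6 5 E
3 160/229 32/45 -128/10305 -10864/10305 -7 5 S
4 16/29 80/181 576/5249 -4056/5249 -7 6 W
5 160/401 160/409 1280/164009 -97520/164009 -6 6 N
6 8/17 10/17 -2/17 -13/17 -6 5 E
7 160/229 32/45 -128/10305 -10864/10305 -7 5 S
final -7 6 W

n=0: pose=(-7,6,W); sL=16/29, sR=80/181; mL=576/5249, mR=-4056/5249; mL+mR=-120/181 → advance -1; mR−mL=-4632/5249 → turn -1·90°
n=1: pose=(-6,6,N); sL=160/401, sR=160/409; mL=1280/164009, mR=-97520/164009; mL+mR=-240/409 → advance -1; mR−mL=-98800/164009 → turn -1·90°
n=2: pose=(-6,5,E); sL=8/17, sR=10/17; mL=-2/17, mR=-13/17; mL+mR=-15/17 → advance -1; mR−mL=-11/17 → turn -1·90°
n=3: pose=(-7,5,S); sL=160/229, sR=32/45; mL=-128/10305, mR=-10864/10305; mL+mR=-16/15 → advance -1; mR−mL=-10736/10305 → turn -1·90°
n=4: pose=(-7,6,W); sL=16/29, sR=80/181; mL=576/5249, mR=-4056/5249; mL+mR=-120/181 → advance -1; mR−mL=-4632/5249 → turn -1·90°
n=5: pose=(-6,6,N); sL=160/401, sR=160/409; mL=1280/164009, mR=-97520/164009; mL+mR=-240/409 → advance -1; mR−mL=-98800/164009 → turn -1·90°
n=6: pose=(-6,5,E); sL=8/17, sR=10/17; mL=-2/17, mR=-13/17; mL+mR=-15/17 → advance -1; mR−mL=-11/17 → turn -1·90°
n=7: pose=(-7,5,S); sL=160/229, sR=32/45; mL=-128/10305, mR=-10864/10305; mL+mR=-16/15 → advance -1; mR−mL=-10736/10305 → turn -1·90°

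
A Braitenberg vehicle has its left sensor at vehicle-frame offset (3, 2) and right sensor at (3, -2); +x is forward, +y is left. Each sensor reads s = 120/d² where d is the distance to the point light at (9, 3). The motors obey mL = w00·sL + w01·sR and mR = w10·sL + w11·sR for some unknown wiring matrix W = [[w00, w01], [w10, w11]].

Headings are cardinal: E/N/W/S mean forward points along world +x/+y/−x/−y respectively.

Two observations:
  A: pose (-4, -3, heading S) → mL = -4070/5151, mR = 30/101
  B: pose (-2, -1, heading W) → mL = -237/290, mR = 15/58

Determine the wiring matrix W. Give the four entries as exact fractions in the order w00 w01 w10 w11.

obs A: pose=(-4,-3,S) → sL=60/101, sR=20/51, mL=-4070/5151, mR=30/101
obs B: pose=(-2,-1,W) → sL=15/29, sR=3/5, mL=-237/290, mR=15/58
sensor matrix S = [[60/101, 20/51], [15/29, 3/5]]; det S = 7648/49793
solve [mL_A; mL_B] = S·[w00; w01] and [mR_A; mR_B] = S·[w10; w11]:
  w00 = -1, w01 = -1/2, w10 = 1/2, w11 = 0

-1 -1/2 1/2 0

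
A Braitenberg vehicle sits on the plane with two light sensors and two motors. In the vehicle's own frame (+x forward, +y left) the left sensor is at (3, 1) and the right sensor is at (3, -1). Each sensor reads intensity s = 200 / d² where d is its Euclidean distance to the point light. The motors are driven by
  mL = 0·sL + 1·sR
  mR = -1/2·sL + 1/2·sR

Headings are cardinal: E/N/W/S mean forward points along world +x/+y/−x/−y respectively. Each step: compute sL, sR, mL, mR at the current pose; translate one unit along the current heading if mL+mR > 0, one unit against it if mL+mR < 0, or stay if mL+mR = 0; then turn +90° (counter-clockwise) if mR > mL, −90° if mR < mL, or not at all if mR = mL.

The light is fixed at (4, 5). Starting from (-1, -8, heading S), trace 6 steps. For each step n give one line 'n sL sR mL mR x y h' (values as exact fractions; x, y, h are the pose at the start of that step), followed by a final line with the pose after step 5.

0 25/34 50/73 50/73 -125/4964 -1 -8 S
1 200/289 200/233 200/233 5600/67337 -1 -9 W
2 20/17 100/73 100/73 120/1241 -2 -9 N
3 200/153 40/41 40/41 -1040/6273 -2 -8 E
4 25/34 50/73 50/73 -125/4964 -1 -8 S
5 200/289 200/233 200/233 5600/67337 -1 -9 W
final -2 -9 N

n=0: pose=(-1,-8,S); sL=25/34, sR=50/73; mL=50/73, mR=-125/4964; mL+mR=3275/4964 → advance +1; mR−mL=-3525/4964 → turn -1·90°
n=1: pose=(-1,-9,W); sL=200/289, sR=200/233; mL=200/233, mR=5600/67337; mL+mR=63400/67337 → advance +1; mR−mL=-52200/67337 → turn -1·90°
n=2: pose=(-2,-9,N); sL=20/17, sR=100/73; mL=100/73, mR=120/1241; mL+mR=1820/1241 → advance +1; mR−mL=-1580/1241 → turn -1·90°
n=3: pose=(-2,-8,E); sL=200/153, sR=40/41; mL=40/41, mR=-1040/6273; mL+mR=5080/6273 → advance +1; mR−mL=-7160/6273 → turn -1·90°
n=4: pose=(-1,-8,S); sL=25/34, sR=50/73; mL=50/73, mR=-125/4964; mL+mR=3275/4964 → advance +1; mR−mL=-3525/4964 → turn -1·90°
n=5: pose=(-1,-9,W); sL=200/289, sR=200/233; mL=200/233, mR=5600/67337; mL+mR=63400/67337 → advance +1; mR−mL=-52200/67337 → turn -1·90°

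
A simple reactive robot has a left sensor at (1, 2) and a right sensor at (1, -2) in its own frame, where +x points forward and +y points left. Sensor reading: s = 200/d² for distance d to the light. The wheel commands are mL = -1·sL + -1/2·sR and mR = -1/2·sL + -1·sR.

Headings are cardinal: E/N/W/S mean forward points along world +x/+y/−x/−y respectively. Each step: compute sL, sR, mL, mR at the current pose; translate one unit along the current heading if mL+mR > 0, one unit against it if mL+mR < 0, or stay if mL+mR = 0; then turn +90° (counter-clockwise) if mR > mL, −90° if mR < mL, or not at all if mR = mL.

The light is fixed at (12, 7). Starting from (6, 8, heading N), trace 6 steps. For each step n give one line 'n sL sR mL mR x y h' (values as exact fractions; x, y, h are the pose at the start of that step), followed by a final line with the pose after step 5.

0 50/17 10 -135/17 -195/17 6 8 N
1 200/29 200/29 -300/29 -300/29 6 7 E
2 5 5 -15/2 -15/2 5 7 E
3 200/53 200/53 -300/53 -300/53 4 7 E
4 50/17 50/17 -75/17 -75/17 3 7 E
5 40/17 40/17 -60/17 -60/17 2 7 E
final 1 7 E

n=0: pose=(6,8,N); sL=50/17, sR=10; mL=-135/17, mR=-195/17; mL+mR=-330/17 → advance -1; mR−mL=-60/17 → turn -1·90°
n=1: pose=(6,7,E); sL=200/29, sR=200/29; mL=-300/29, mR=-300/29; mL+mR=-600/29 → advance -1; mR−mL=0 → turn +0·90°
n=2: pose=(5,7,E); sL=5, sR=5; mL=-15/2, mR=-15/2; mL+mR=-15 → advance -1; mR−mL=0 → turn +0·90°
n=3: pose=(4,7,E); sL=200/53, sR=200/53; mL=-300/53, mR=-300/53; mL+mR=-600/53 → advance -1; mR−mL=0 → turn +0·90°
n=4: pose=(3,7,E); sL=50/17, sR=50/17; mL=-75/17, mR=-75/17; mL+mR=-150/17 → advance -1; mR−mL=0 → turn +0·90°
n=5: pose=(2,7,E); sL=40/17, sR=40/17; mL=-60/17, mR=-60/17; mL+mR=-120/17 → advance -1; mR−mL=0 → turn +0·90°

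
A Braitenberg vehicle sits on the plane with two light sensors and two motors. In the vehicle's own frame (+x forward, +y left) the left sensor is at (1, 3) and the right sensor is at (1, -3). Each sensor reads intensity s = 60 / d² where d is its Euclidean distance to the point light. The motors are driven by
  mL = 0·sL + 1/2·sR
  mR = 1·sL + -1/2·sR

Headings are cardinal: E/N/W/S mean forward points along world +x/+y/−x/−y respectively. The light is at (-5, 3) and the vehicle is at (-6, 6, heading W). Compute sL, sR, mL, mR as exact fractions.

left sensor world pos  = (-7, 3); dL² = 4
right sensor world pos = (-7, 9); dR² = 40
sL = 60/4 = 15
sR = 60/40 = 3/2
mL = 0·sL + 1/2·sR = 3/4
mR = 1·sL + -1/2·sR = 57/4

15 3/2 3/4 57/4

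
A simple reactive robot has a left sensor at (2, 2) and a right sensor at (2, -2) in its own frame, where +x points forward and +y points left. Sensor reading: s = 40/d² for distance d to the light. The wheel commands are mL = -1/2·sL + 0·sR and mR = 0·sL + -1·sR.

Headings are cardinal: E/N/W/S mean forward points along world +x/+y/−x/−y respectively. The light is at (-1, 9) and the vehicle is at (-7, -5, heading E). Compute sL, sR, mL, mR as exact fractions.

1/4 5/34 -1/8 -5/34

left sensor world pos  = (-5, -3); dL² = 160
right sensor world pos = (-5, -7); dR² = 272
sL = 40/160 = 1/4
sR = 40/272 = 5/34
mL = -1/2·sL + 0·sR = -1/8
mR = 0·sL + -1·sR = -5/34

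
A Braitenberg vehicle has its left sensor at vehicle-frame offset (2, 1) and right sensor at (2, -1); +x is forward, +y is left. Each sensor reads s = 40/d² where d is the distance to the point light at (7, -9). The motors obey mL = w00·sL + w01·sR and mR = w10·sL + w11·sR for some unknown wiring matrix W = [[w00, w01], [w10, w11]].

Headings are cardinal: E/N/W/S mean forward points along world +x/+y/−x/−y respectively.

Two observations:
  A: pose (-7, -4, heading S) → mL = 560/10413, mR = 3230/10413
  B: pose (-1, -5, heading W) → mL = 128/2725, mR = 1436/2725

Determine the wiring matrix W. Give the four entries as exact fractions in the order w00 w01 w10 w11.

obs A: pose=(-7,-4,S) → sL=20/89, sR=20/117, mL=560/10413, mR=3230/10413
obs B: pose=(-1,-5,W) → sL=40/109, sR=8/25, mL=128/2725, mR=1436/2725
sensor matrix S = [[20/89, 20/117], [40/109, 8/25]]; det S = 52096/5675085
solve [mL_A; mL_B] = S·[w00; w01] and [mR_A; mR_B] = S·[w10; w11]:
  w00 = 1, w01 = -1, w10 = 1, w11 = 1/2

1 -1 1 1/2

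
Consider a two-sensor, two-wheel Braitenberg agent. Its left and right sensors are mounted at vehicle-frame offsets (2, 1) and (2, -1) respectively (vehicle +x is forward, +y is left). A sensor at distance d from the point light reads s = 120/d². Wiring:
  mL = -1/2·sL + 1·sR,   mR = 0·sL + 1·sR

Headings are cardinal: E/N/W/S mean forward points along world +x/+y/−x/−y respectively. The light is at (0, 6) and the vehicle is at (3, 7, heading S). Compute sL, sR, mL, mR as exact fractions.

120/17 24 348/17 24

left sensor world pos  = (4, 5); dL² = 17
right sensor world pos = (2, 5); dR² = 5
sL = 120/17 = 120/17
sR = 120/5 = 24
mL = -1/2·sL + 1·sR = 348/17
mR = 0·sL + 1·sR = 24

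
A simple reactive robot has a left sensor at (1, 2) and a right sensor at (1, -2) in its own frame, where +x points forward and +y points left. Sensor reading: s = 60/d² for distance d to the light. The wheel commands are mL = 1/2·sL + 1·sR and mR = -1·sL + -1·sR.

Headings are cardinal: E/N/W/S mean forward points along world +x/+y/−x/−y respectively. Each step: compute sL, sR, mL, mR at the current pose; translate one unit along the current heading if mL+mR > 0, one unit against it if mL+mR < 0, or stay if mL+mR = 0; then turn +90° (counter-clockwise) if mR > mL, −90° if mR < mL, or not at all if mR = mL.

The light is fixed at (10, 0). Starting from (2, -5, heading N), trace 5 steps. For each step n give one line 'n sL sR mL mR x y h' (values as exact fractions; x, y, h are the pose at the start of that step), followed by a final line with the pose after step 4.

0 15/29 15/13 1065/754 -630/377 2 -5 N
1 12/13 60/113 1458/1469 -2136/1469 2 -6 E
2 30/49 6/17 549/833 -804/833 1 -6 S
3 60/149 60/109 12210/16241 -15480/16241 1 -5 W
4 15/29 15/13 1065/754 -630/377 2 -5 N
final 2 -6 E

n=0: pose=(2,-5,N); sL=15/29, sR=15/13; mL=1065/754, mR=-630/377; mL+mR=-15/58 → advance -1; mR−mL=-2325/754 → turn -1·90°
n=1: pose=(2,-6,E); sL=12/13, sR=60/113; mL=1458/1469, mR=-2136/1469; mL+mR=-6/13 → advance -1; mR−mL=-3594/1469 → turn -1·90°
n=2: pose=(1,-6,S); sL=30/49, sR=6/17; mL=549/833, mR=-804/833; mL+mR=-15/49 → advance -1; mR−mL=-1353/833 → turn -1·90°
n=3: pose=(1,-5,W); sL=60/149, sR=60/109; mL=12210/16241, mR=-15480/16241; mL+mR=-30/149 → advance -1; mR−mL=-27690/16241 → turn -1·90°
n=4: pose=(2,-5,N); sL=15/29, sR=15/13; mL=1065/754, mR=-630/377; mL+mR=-15/58 → advance -1; mR−mL=-2325/754 → turn -1·90°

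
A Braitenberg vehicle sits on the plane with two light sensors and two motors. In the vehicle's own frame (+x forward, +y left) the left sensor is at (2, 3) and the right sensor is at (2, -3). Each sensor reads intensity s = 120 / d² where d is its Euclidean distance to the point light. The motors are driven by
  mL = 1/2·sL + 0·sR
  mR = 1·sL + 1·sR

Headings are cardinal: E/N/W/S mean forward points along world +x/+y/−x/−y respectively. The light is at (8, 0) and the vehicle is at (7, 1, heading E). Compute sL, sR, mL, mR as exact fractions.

left sensor world pos  = (9, 4); dL² = 17
right sensor world pos = (9, -2); dR² = 5
sL = 120/17 = 120/17
sR = 120/5 = 24
mL = 1/2·sL + 0·sR = 60/17
mR = 1·sL + 1·sR = 528/17

120/17 24 60/17 528/17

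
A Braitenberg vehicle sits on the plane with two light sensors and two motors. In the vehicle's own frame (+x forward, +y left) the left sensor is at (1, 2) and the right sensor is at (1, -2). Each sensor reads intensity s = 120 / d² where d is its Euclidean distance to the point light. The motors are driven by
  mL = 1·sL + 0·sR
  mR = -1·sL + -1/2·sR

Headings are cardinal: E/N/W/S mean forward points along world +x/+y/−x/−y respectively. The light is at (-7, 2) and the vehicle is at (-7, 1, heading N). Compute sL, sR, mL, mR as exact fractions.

30 30 30 -45

left sensor world pos  = (-9, 2); dL² = 4
right sensor world pos = (-5, 2); dR² = 4
sL = 120/4 = 30
sR = 120/4 = 30
mL = 1·sL + 0·sR = 30
mR = -1·sL + -1/2·sR = -45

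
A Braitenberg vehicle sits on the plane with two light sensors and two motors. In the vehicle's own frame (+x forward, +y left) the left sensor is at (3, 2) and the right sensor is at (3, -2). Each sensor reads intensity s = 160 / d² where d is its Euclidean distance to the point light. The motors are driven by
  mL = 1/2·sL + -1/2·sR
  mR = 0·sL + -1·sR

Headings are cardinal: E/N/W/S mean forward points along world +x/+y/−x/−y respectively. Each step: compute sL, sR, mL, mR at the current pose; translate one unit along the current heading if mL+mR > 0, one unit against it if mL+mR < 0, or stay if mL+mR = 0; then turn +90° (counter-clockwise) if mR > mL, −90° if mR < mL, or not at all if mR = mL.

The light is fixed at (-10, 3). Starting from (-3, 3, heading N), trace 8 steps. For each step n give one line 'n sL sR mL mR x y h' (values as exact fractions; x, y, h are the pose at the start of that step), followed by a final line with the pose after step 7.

n=0: pose=(-3,3,N); sL=80/17, sR=16/9; mL=224/153, mR=-16/9; mL+mR=-16/51 → advance -1; mR−mL=-496/153 → turn -1·90°
n=1: pose=(-3,2,E); sL=160/101, sR=160/109; mL=640/11009, mR=-160/109; mL+mR=-15520/11009 → advance -1; mR−mL=-16800/11009 → turn -1·90°
n=2: pose=(-4,2,S); sL=2, sR=5; mL=-3/2, mR=-5; mL+mR=-13/2 → advance -1; mR−mL=-7/2 → turn -1·90°
n=3: pose=(-4,3,W); sL=160/13, sR=160/13; mL=0, mR=-160/13; mL+mR=-160/13 → advance -1; mR−mL=-160/13 → turn -1·90°
n=4: pose=(-3,3,N); sL=80/17, sR=16/9; mL=224/153, mR=-16/9; mL+mR=-16/51 → advance -1; mR−mL=-496/153 → turn -1·90°
n=5: pose=(-3,2,E); sL=160/101, sR=160/109; mL=640/11009, mR=-160/109; mL+mR=-15520/11009 → advance -1; mR−mL=-16800/11009 → turn -1·90°
n=6: pose=(-4,2,S); sL=2, sR=5; mL=-3/2, mR=-5; mL+mR=-13/2 → advance -1; mR−mL=-7/2 → turn -1·90°
n=7: pose=(-4,3,W); sL=160/13, sR=160/13; mL=0, mR=-160/13; mL+mR=-160/13 → advance -1; mR−mL=-160/13 → turn -1·90°

0 80/17 16/9 224/153 -16/9 -3 3 N
1 160/101 160/109 640/11009 -160/109 -3 2 E
2 2 5 -3/2 -5 -4 2 S
3 160/13 160/13 0 -160/13 -4 3 W
4 80/17 16/9 224/153 -16/9 -3 3 N
5 160/101 160/109 640/11009 -160/109 -3 2 E
6 2 5 -3/2 -5 -4 2 S
7 160/13 160/13 0 -160/13 -4 3 W
final -3 3 N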